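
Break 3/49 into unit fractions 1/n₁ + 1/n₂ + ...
1/17 + 1/417 + 1/347361

Greedy algorithm:
3/49: ceiling(49/3) = 17, use 1/17
2/833: ceiling(833/2) = 417, use 1/417
1/347361: ceiling(347361/1) = 347361, use 1/347361
Result: 3/49 = 1/17 + 1/417 + 1/347361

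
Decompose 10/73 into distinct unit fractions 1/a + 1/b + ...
1/8 + 1/84 + 1/12264

Greedy algorithm:
10/73: ceiling(73/10) = 8, use 1/8
7/584: ceiling(584/7) = 84, use 1/84
1/12264: ceiling(12264/1) = 12264, use 1/12264
Result: 10/73 = 1/8 + 1/84 + 1/12264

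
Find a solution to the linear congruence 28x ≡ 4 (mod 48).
x ≡ 7 (mod 12)

gcd(28, 48) = 4, which divides 4, so solutions exist.
Divide through by 4: 7x ≡ 1 (mod 12).
Find 7^(-1) mod 12 by the extended Euclidean algorithm:
12 = 1 × 7 + 5  ⟹  5 = (1)·12 + (-1)·7
7 = 1 × 5 + 2  ⟹  2 = (-1)·12 + (2)·7
5 = 2 × 2 + 1  ⟹  1 = (3)·12 + (-5)·7
So (-5)·7 ≡ 1 (mod 12), i.e. 7^(-1) ≡ -5 ≡ 7 (mod 12).
x ≡ 7 × 1 = 7 ≡ 7 (mod 12).
Check: 28 × 7 = 196 ≡ 4 (mod 48).
x ≡ 7 (mod 12), giving 4 solutions mod 48.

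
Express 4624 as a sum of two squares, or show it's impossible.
0² + 68² (a=0, b=68)

Factorization: 4624 = 2^4 × 17^2
By Fermat: n is sum of two squares iff every prime p ≡ 3 (mod 4) appears to even power.
All primes ≡ 3 (mod 4) appear to even power.
Search a = 0, 1, 2, … for 4624 - a² a perfect square: first hit at a = 0: 4624 - 0 = 4624 = 68².
4624 = 0² + 68² = 0 + 4624 ✓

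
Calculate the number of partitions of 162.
129913904637

p(n) counts ways to write n as a sum of positive integers (order ignored).
Euler's pentagonal recurrence: p(k) = p(k-1) + p(k-2) - p(k-5) - p(k-7) + p(k-12) + p(k-15) - ... (offsets j(3j∓1)/2, signs ++--, p(0)=1, p(<0)=0).
DP table for k = 0..161: p(0)=1, p(1)=1, p(2)=2, p(3)=3, p(4)=5, p(5)=7, p(6)=11, p(7)=15, p(8)=22, p(9)=30, p(10)=42, p(11)=56, p(12)=77, p(13)=101, p(14)=135, p(15)=176, p(16)=231, p(17)=297, p(18)=385, p(19)=490, p(20)=627, p(21)=792, p(22)=1002, p(23)=1255, p(24)=1575, p(25)=1958, p(26)=2436, p(27)=3010, p(28)=3718, p(29)=4565, p(30)=5604, p(31)=6842, p(32)=8349, p(33)=10143, p(34)=12310, p(35)=14883, p(36)=17977, p(37)=21637, p(38)=26015, p(39)=31185, p(40)=37338, p(41)=44583, p(42)=53174, p(43)=63261, p(44)=75175, p(45)=89134, p(46)=105558, p(47)=124754, p(48)=147273, p(49)=173525, p(50)=204226, p(51)=239943, p(52)=281589, p(53)=329931, p(54)=386155, p(55)=451276, p(56)=526823, p(57)=614154, p(58)=715220, p(59)=831820, p(60)=966467, p(61)=1121505, p(62)=1300156, p(63)=1505499, p(64)=1741630, p(65)=2012558, p(66)=2323520, p(67)=2679689, p(68)=3087735, p(69)=3554345, p(70)=4087968, p(71)=4697205, p(72)=5392783, p(73)=6185689, p(74)=7089500, p(75)=8118264, p(76)=9289091, p(77)=10619863, p(78)=12132164, p(79)=13848650, p(80)=15796476, p(81)=18004327, p(82)=20506255, p(83)=23338469, p(84)=26543660, p(85)=30167357, p(86)=34262962, p(87)=38887673, p(88)=44108109, p(89)=49995925, p(90)=56634173, p(91)=64112359, p(92)=72533807, p(93)=82010177, p(94)=92669720, p(95)=104651419, p(96)=118114304, p(97)=133230930, p(98)=150198136, p(99)=169229875, p(100)=190569292, p(101)=214481126, p(102)=241265379, p(103)=271248950, p(104)=304801365, p(105)=342325709, p(106)=384276336, p(107)=431149389, p(108)=483502844, p(109)=541946240, p(110)=607163746, p(111)=679903203, p(112)=761002156, p(113)=851376628, p(114)=952050665, p(115)=1064144451, p(116)=1188908248, p(117)=1327710076, p(118)=1482074143, p(119)=1653668665, p(120)=1844349560, p(121)=2056148051, p(122)=2291320912, p(123)=2552338241, p(124)=2841940500, p(125)=3163127352, p(126)=3519222692, p(127)=3913864295, p(128)=4351078600, p(129)=4835271870, p(130)=5371315400, p(131)=5964539504, p(132)=6620830889, p(133)=7346629512, p(134)=8149040695, p(135)=9035836076, p(136)=10015581680, p(137)=11097645016, p(138)=12292341831, p(139)=13610949895, p(140)=15065878135, p(141)=16670689208, p(142)=18440293320, p(143)=20390982757, p(144)=22540654445, p(145)=24908858009, p(146)=27517052599, p(147)=30388671978, p(148)=33549419497, p(149)=37027355200, p(150)=40853235313, p(151)=45060624582, p(152)=49686288421, p(153)=54770336324, p(154)=60356673280, p(155)=66493182097, p(156)=73232243759, p(157)=80630964769, p(158)=88751778802, p(159)=97662728555, p(160)=107438159466, p(161)=118159068427.
Final step: p(162) = p(161) + p(160) - p(157) - p(155) + p(150) + p(147) - p(140) - p(136) + p(127) + p(122) - p(111) - p(105) + p(92) + p(85) - p(70) - p(62) + p(45) + p(36) - p(17) - p(7)
= 118159068427 + 107438159466 - 80630964769 - 66493182097 + 40853235313 + 30388671978 - 15065878135 - 10015581680 + 3913864295 + 2291320912 - 679903203 - 342325709 + 72533807 + 30167357 - 4087968 - 1300156 + 89134 + 17977 - 297 - 15
= 129913904637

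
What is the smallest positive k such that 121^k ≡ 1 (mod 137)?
34

137 is prime, so ord(121) divides φ(137) = 136.
Divisors of 136: 1, 2, 4, 8, 17, 34, 68, 136.
Repeated squaring: 121^1 ≡ 121, 121^2 ≡ 119, 121^4 ≡ 50, 121^8 ≡ 34, 121^16 ≡ 60, 121^32 ≡ 38, 121^64 ≡ 74, 121^128 ≡ 133 (mod 137).
Test 121^d mod 137 for each divisor d in increasing order:
121^1 ≡ 121
121^2 ≡ 119
121^4 ≡ 50
121^8 ≡ 34
121^17 = 121^16·121^1 ≡ 136
121^34 = 121^32·121^2 ≡ 1  ← first divisor giving 1
The order is 34.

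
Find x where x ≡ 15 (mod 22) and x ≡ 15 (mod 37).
15

Using Chinese Remainder Theorem:
M = 22 × 37 = 814
M1 = 37, M2 = 22
y1 = 37^(-1) mod 22 = 3
y2 = 22^(-1) mod 37 = 32
x = (15×37×3 + 15×22×32) mod 814 = 15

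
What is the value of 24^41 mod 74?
2

Repeated squaring. Binary of 41 = 101001.
24^1 ≡ 24 (mod 74); 24^2 ≡ 58 (mod 74); 24^4 ≡ 34 (mod 74); 24^8 ≡ 46 (mod 74); 24^16 ≡ 44 (mod 74); 24^32 ≡ 12 (mod 74)
24^41 = 24^1 × 24^8 × 24^32 ≡ 2 (mod 74)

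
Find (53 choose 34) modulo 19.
2

Using Lucas' theorem:
Write n=53 and k=34 in base 19:
n in base 19: [2, 15]
k in base 19: [1, 15]
C(53,34) mod 19 = ∏ C(n_i, k_i) mod 19
Digit binomials (mod 19): C(2,1) = 2; C(15,15) = 1
Product: 2 × 1 = 2 ≡ 2 (mod 19)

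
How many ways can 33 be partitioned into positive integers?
10143

p(n) counts ways to write n as a sum of positive integers (order ignored).
Euler's pentagonal recurrence: p(k) = p(k-1) + p(k-2) - p(k-5) - p(k-7) + p(k-12) + p(k-15) - ... (offsets j(3j∓1)/2, signs ++--, p(0)=1, p(<0)=0).
DP table for k = 0..32: p(0)=1, p(1)=1, p(2)=2, p(3)=3, p(4)=5, p(5)=7, p(6)=11, p(7)=15, p(8)=22, p(9)=30, p(10)=42, p(11)=56, p(12)=77, p(13)=101, p(14)=135, p(15)=176, p(16)=231, p(17)=297, p(18)=385, p(19)=490, p(20)=627, p(21)=792, p(22)=1002, p(23)=1255, p(24)=1575, p(25)=1958, p(26)=2436, p(27)=3010, p(28)=3718, p(29)=4565, p(30)=5604, p(31)=6842, p(32)=8349.
Final step: p(33) = p(32) + p(31) - p(28) - p(26) + p(21) + p(18) - p(11) - p(7)
= 8349 + 6842 - 3718 - 2436 + 792 + 385 - 56 - 15
= 10143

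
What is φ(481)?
432

481 = 13 × 37
φ(n) = n × ∏(1 - 1/p) for each prime p dividing n
φ(481) = 481 × (1 - 1/13) × (1 - 1/37) = 432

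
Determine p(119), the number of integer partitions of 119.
1653668665

p(n) counts ways to write n as a sum of positive integers (order ignored).
Euler's pentagonal recurrence: p(k) = p(k-1) + p(k-2) - p(k-5) - p(k-7) + p(k-12) + p(k-15) - ... (offsets j(3j∓1)/2, signs ++--, p(0)=1, p(<0)=0).
DP table for k = 0..118: p(0)=1, p(1)=1, p(2)=2, p(3)=3, p(4)=5, p(5)=7, p(6)=11, p(7)=15, p(8)=22, p(9)=30, p(10)=42, p(11)=56, p(12)=77, p(13)=101, p(14)=135, p(15)=176, p(16)=231, p(17)=297, p(18)=385, p(19)=490, p(20)=627, p(21)=792, p(22)=1002, p(23)=1255, p(24)=1575, p(25)=1958, p(26)=2436, p(27)=3010, p(28)=3718, p(29)=4565, p(30)=5604, p(31)=6842, p(32)=8349, p(33)=10143, p(34)=12310, p(35)=14883, p(36)=17977, p(37)=21637, p(38)=26015, p(39)=31185, p(40)=37338, p(41)=44583, p(42)=53174, p(43)=63261, p(44)=75175, p(45)=89134, p(46)=105558, p(47)=124754, p(48)=147273, p(49)=173525, p(50)=204226, p(51)=239943, p(52)=281589, p(53)=329931, p(54)=386155, p(55)=451276, p(56)=526823, p(57)=614154, p(58)=715220, p(59)=831820, p(60)=966467, p(61)=1121505, p(62)=1300156, p(63)=1505499, p(64)=1741630, p(65)=2012558, p(66)=2323520, p(67)=2679689, p(68)=3087735, p(69)=3554345, p(70)=4087968, p(71)=4697205, p(72)=5392783, p(73)=6185689, p(74)=7089500, p(75)=8118264, p(76)=9289091, p(77)=10619863, p(78)=12132164, p(79)=13848650, p(80)=15796476, p(81)=18004327, p(82)=20506255, p(83)=23338469, p(84)=26543660, p(85)=30167357, p(86)=34262962, p(87)=38887673, p(88)=44108109, p(89)=49995925, p(90)=56634173, p(91)=64112359, p(92)=72533807, p(93)=82010177, p(94)=92669720, p(95)=104651419, p(96)=118114304, p(97)=133230930, p(98)=150198136, p(99)=169229875, p(100)=190569292, p(101)=214481126, p(102)=241265379, p(103)=271248950, p(104)=304801365, p(105)=342325709, p(106)=384276336, p(107)=431149389, p(108)=483502844, p(109)=541946240, p(110)=607163746, p(111)=679903203, p(112)=761002156, p(113)=851376628, p(114)=952050665, p(115)=1064144451, p(116)=1188908248, p(117)=1327710076, p(118)=1482074143.
Final step: p(119) = p(118) + p(117) - p(114) - p(112) + p(107) + p(104) - p(97) - p(93) + p(84) + p(79) - p(68) - p(62) + p(49) + p(42) - p(27) - p(19) + p(2)
= 1482074143 + 1327710076 - 952050665 - 761002156 + 431149389 + 304801365 - 133230930 - 82010177 + 26543660 + 13848650 - 3087735 - 1300156 + 173525 + 53174 - 3010 - 490 + 2
= 1653668665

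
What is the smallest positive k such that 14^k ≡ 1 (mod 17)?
16

17 is prime, so ord(14) divides φ(17) = 16.
Divisors of 16: 1, 2, 4, 8, 16.
Repeated squaring: 14^1 ≡ 14, 14^2 ≡ 9, 14^4 ≡ 13, 14^8 ≡ 16, 14^16 ≡ 1 (mod 17).
Test 14^d mod 17 for each divisor d in increasing order:
14^1 ≡ 14
14^2 ≡ 9
14^4 ≡ 13
14^8 ≡ 16
14^16 ≡ 1  ← first divisor giving 1
The order is 16.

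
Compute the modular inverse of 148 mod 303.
43

gcd(148, 303) = 1, so the inverse exists.
Extended Euclidean algorithm on (303, 148):
303 = 2 × 148 + 7  ⟹  7 = (1)·303 + (-2)·148
148 = 21 × 7 + 1  ⟹  1 = (-21)·303 + (43)·148
So (43)·148 ≡ 1 (mod 303), i.e. 148^(-1) ≡ 43 (mod 303).
Check: 148 × 43 = 6364 ≡ 1 (mod 303)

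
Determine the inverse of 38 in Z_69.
20

gcd(38, 69) = 1, so the inverse exists.
Extended Euclidean algorithm on (69, 38):
69 = 1 × 38 + 31  ⟹  31 = (1)·69 + (-1)·38
38 = 1 × 31 + 7  ⟹  7 = (-1)·69 + (2)·38
31 = 4 × 7 + 3  ⟹  3 = (5)·69 + (-9)·38
7 = 2 × 3 + 1  ⟹  1 = (-11)·69 + (20)·38
So (20)·38 ≡ 1 (mod 69), i.e. 38^(-1) ≡ 20 (mod 69).
Check: 38 × 20 = 760 ≡ 1 (mod 69)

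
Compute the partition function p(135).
9035836076

p(n) counts ways to write n as a sum of positive integers (order ignored).
Euler's pentagonal recurrence: p(k) = p(k-1) + p(k-2) - p(k-5) - p(k-7) + p(k-12) + p(k-15) - ... (offsets j(3j∓1)/2, signs ++--, p(0)=1, p(<0)=0).
DP table for k = 0..134: p(0)=1, p(1)=1, p(2)=2, p(3)=3, p(4)=5, p(5)=7, p(6)=11, p(7)=15, p(8)=22, p(9)=30, p(10)=42, p(11)=56, p(12)=77, p(13)=101, p(14)=135, p(15)=176, p(16)=231, p(17)=297, p(18)=385, p(19)=490, p(20)=627, p(21)=792, p(22)=1002, p(23)=1255, p(24)=1575, p(25)=1958, p(26)=2436, p(27)=3010, p(28)=3718, p(29)=4565, p(30)=5604, p(31)=6842, p(32)=8349, p(33)=10143, p(34)=12310, p(35)=14883, p(36)=17977, p(37)=21637, p(38)=26015, p(39)=31185, p(40)=37338, p(41)=44583, p(42)=53174, p(43)=63261, p(44)=75175, p(45)=89134, p(46)=105558, p(47)=124754, p(48)=147273, p(49)=173525, p(50)=204226, p(51)=239943, p(52)=281589, p(53)=329931, p(54)=386155, p(55)=451276, p(56)=526823, p(57)=614154, p(58)=715220, p(59)=831820, p(60)=966467, p(61)=1121505, p(62)=1300156, p(63)=1505499, p(64)=1741630, p(65)=2012558, p(66)=2323520, p(67)=2679689, p(68)=3087735, p(69)=3554345, p(70)=4087968, p(71)=4697205, p(72)=5392783, p(73)=6185689, p(74)=7089500, p(75)=8118264, p(76)=9289091, p(77)=10619863, p(78)=12132164, p(79)=13848650, p(80)=15796476, p(81)=18004327, p(82)=20506255, p(83)=23338469, p(84)=26543660, p(85)=30167357, p(86)=34262962, p(87)=38887673, p(88)=44108109, p(89)=49995925, p(90)=56634173, p(91)=64112359, p(92)=72533807, p(93)=82010177, p(94)=92669720, p(95)=104651419, p(96)=118114304, p(97)=133230930, p(98)=150198136, p(99)=169229875, p(100)=190569292, p(101)=214481126, p(102)=241265379, p(103)=271248950, p(104)=304801365, p(105)=342325709, p(106)=384276336, p(107)=431149389, p(108)=483502844, p(109)=541946240, p(110)=607163746, p(111)=679903203, p(112)=761002156, p(113)=851376628, p(114)=952050665, p(115)=1064144451, p(116)=1188908248, p(117)=1327710076, p(118)=1482074143, p(119)=1653668665, p(120)=1844349560, p(121)=2056148051, p(122)=2291320912, p(123)=2552338241, p(124)=2841940500, p(125)=3163127352, p(126)=3519222692, p(127)=3913864295, p(128)=4351078600, p(129)=4835271870, p(130)=5371315400, p(131)=5964539504, p(132)=6620830889, p(133)=7346629512, p(134)=8149040695.
Final step: p(135) = p(134) + p(133) - p(130) - p(128) + p(123) + p(120) - p(113) - p(109) + p(100) + p(95) - p(84) - p(78) + p(65) + p(58) - p(43) - p(35) + p(18) + p(9)
= 8149040695 + 7346629512 - 5371315400 - 4351078600 + 2552338241 + 1844349560 - 851376628 - 541946240 + 190569292 + 104651419 - 26543660 - 12132164 + 2012558 + 715220 - 63261 - 14883 + 385 + 30
= 9035836076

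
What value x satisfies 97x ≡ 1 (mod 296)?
177

gcd(97, 296) = 1, so the inverse exists.
Extended Euclidean algorithm on (296, 97):
296 = 3 × 97 + 5  ⟹  5 = (1)·296 + (-3)·97
97 = 19 × 5 + 2  ⟹  2 = (-19)·296 + (58)·97
5 = 2 × 2 + 1  ⟹  1 = (39)·296 + (-119)·97
So (-119)·97 ≡ 1 (mod 296), i.e. 97^(-1) ≡ -119 ≡ 177 (mod 296).
Check: 97 × 177 = 17169 ≡ 1 (mod 296)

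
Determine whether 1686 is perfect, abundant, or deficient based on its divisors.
abundant

Proper divisors of 1686: sum = 1 + 2 + 3 + 6 + 281 + 562 + 843 = 1698
Since 1698 > 1686, 1686 is abundant.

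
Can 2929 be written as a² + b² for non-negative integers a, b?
15² + 52² (a=15, b=52)

Factorization: 2929 = 29 × 101
By Fermat: n is sum of two squares iff every prime p ≡ 3 (mod 4) appears to even power.
All primes ≡ 3 (mod 4) appear to even power.
Search a = 0, 1, 2, … for 2929 - a² a perfect square: first hit at a = 15: 2929 - 225 = 2704 = 52².
2929 = 15² + 52² = 225 + 2704 ✓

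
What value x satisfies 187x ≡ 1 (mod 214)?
103

gcd(187, 214) = 1, so the inverse exists.
Extended Euclidean algorithm on (214, 187):
214 = 1 × 187 + 27  ⟹  27 = (1)·214 + (-1)·187
187 = 6 × 27 + 25  ⟹  25 = (-6)·214 + (7)·187
27 = 1 × 25 + 2  ⟹  2 = (7)·214 + (-8)·187
25 = 12 × 2 + 1  ⟹  1 = (-90)·214 + (103)·187
So (103)·187 ≡ 1 (mod 214), i.e. 187^(-1) ≡ 103 (mod 214).
Check: 187 × 103 = 19261 ≡ 1 (mod 214)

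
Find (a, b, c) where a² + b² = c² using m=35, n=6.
(1189, 420, 1261)

Euclid's formula: a = m² - n², b = 2mn, c = m² + n²
m = 35, n = 6
a = 35² - 6² = 1225 - 36 = 1189
b = 2 × 35 × 6 = 420
c = 35² + 6² = 1225 + 36 = 1261
Verification: 1189² + 420² = 1413721 + 176400 = 1590121 = 1261² ✓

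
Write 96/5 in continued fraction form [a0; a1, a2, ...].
[19; 5]

Euclidean algorithm steps:
96 = 19 × 5 + 1
5 = 5 × 1 + 0
Continued fraction: [19; 5]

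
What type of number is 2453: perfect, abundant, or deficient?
deficient

Proper divisors of 2453: sum = 1 + 11 + 223 = 235
Since 235 < 2453, 2453 is deficient.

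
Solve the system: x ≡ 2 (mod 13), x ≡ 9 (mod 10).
119

Using Chinese Remainder Theorem:
M = 13 × 10 = 130
M1 = 10, M2 = 13
y1 = 10^(-1) mod 13 = 4
y2 = 13^(-1) mod 10 = 7
x = (2×10×4 + 9×13×7) mod 130 = 119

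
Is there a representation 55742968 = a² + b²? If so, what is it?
Not possible

Factorization: 55742968 = 2^3 × 191^3
By Fermat: n is sum of two squares iff every prime p ≡ 3 (mod 4) appears to even power.
Prime(s) ≡ 3 (mod 4) with odd exponent: [(191, 3)]
Therefore 55742968 cannot be expressed as a² + b².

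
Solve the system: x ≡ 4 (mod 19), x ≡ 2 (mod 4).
42

Using Chinese Remainder Theorem:
M = 19 × 4 = 76
M1 = 4, M2 = 19
y1 = 4^(-1) mod 19 = 5
y2 = 19^(-1) mod 4 = 3
x = (4×4×5 + 2×19×3) mod 76 = 42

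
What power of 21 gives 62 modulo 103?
83

Baby-step giant-step with step n = ⌈√103⌉ = 11.
Baby steps 21^j mod 103 (j:value) for j=0..10: 0:1, 1:21, 2:29, 3:94, 4:17, 5:48, 6:81, 7:53, 8:83, 9:95, 10:38.
Giant-step multiplier: 21^(-11) ≡ 21^(102-11) = 21^91 ≡ 99 (mod 103).
Giant steps γ_i = 62·99^i mod 103: γ_0=62, γ_1=61, γ_2=65, γ_3=49, γ_4=10, γ_5=63, γ_6=57, γ_7=81 (in table at j=6).
x = i·n + j = 7·11 + 6 = 83.
Check: 21^83 ≡ 62 (mod 103).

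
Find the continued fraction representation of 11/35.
[0; 3, 5, 2]

Euclidean algorithm steps:
11 = 0 × 35 + 11
35 = 3 × 11 + 2
11 = 5 × 2 + 1
2 = 2 × 1 + 0
Continued fraction: [0; 3, 5, 2]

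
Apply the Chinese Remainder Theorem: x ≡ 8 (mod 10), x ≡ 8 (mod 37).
8

Using Chinese Remainder Theorem:
M = 10 × 37 = 370
M1 = 37, M2 = 10
y1 = 37^(-1) mod 10 = 3
y2 = 10^(-1) mod 37 = 26
x = (8×37×3 + 8×10×26) mod 370 = 8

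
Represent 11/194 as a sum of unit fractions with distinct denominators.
1/18 + 1/873

Greedy algorithm:
11/194: ceiling(194/11) = 18, use 1/18
1/873: ceiling(873/1) = 873, use 1/873
Result: 11/194 = 1/18 + 1/873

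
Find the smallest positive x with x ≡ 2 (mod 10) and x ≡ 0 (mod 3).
12

Using Chinese Remainder Theorem:
M = 10 × 3 = 30
M1 = 3, M2 = 10
y1 = 3^(-1) mod 10 = 7
y2 = 10^(-1) mod 3 = 1
x = (2×3×7 + 0×10×1) mod 30 = 12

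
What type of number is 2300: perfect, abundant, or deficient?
abundant

Proper divisors of 2300: sum = 1 + 2 + 4 + 5 + 10 + 20 + 23 + 25 + ... + 230 + 460 + 575 + 1150 (17 divisors) = 2908
Since 2908 > 2300, 2300 is abundant.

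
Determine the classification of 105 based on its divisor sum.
deficient

Proper divisors of 105: sum = 1 + 3 + 5 + 7 + 15 + 21 + 35 = 87
Since 87 < 105, 105 is deficient.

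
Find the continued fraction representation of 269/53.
[5; 13, 4]

Euclidean algorithm steps:
269 = 5 × 53 + 4
53 = 13 × 4 + 1
4 = 4 × 1 + 0
Continued fraction: [5; 13, 4]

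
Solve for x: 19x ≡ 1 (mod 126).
73

gcd(19, 126) = 1, so the inverse exists.
Extended Euclidean algorithm on (126, 19):
126 = 6 × 19 + 12  ⟹  12 = (1)·126 + (-6)·19
19 = 1 × 12 + 7  ⟹  7 = (-1)·126 + (7)·19
12 = 1 × 7 + 5  ⟹  5 = (2)·126 + (-13)·19
7 = 1 × 5 + 2  ⟹  2 = (-3)·126 + (20)·19
5 = 2 × 2 + 1  ⟹  1 = (8)·126 + (-53)·19
So (-53)·19 ≡ 1 (mod 126), i.e. 19^(-1) ≡ -53 ≡ 73 (mod 126).
Check: 19 × 73 = 1387 ≡ 1 (mod 126)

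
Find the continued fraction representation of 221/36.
[6; 7, 5]

Euclidean algorithm steps:
221 = 6 × 36 + 5
36 = 7 × 5 + 1
5 = 5 × 1 + 0
Continued fraction: [6; 7, 5]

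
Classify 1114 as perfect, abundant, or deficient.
deficient

Proper divisors of 1114: sum = 1 + 2 + 557 = 560
Since 560 < 1114, 1114 is deficient.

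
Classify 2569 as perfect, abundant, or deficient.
deficient

Proper divisors of 2569: sum = 1 + 7 + 367 = 375
Since 375 < 2569, 2569 is deficient.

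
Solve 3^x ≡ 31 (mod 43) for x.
34

Baby-step giant-step with step n = ⌈√43⌉ = 7.
Baby steps 3^j mod 43 (j:value) for j=0..6: 0:1, 1:3, 2:9, 3:27, 4:38, 5:28, 6:41.
Giant-step multiplier: 3^(-7) ≡ 3^(42-7) = 3^35 ≡ 7 (mod 43).
Giant steps γ_i = 31·7^i mod 43: γ_0=31, γ_1=2, γ_2=14, γ_3=12, γ_4=41 (in table at j=6).
x = i·n + j = 4·7 + 6 = 34.
Check: 3^34 ≡ 31 (mod 43).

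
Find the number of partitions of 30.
5604

p(n) counts ways to write n as a sum of positive integers (order ignored).
Euler's pentagonal recurrence: p(k) = p(k-1) + p(k-2) - p(k-5) - p(k-7) + p(k-12) + p(k-15) - ... (offsets j(3j∓1)/2, signs ++--, p(0)=1, p(<0)=0).
DP table for k = 0..29: p(0)=1, p(1)=1, p(2)=2, p(3)=3, p(4)=5, p(5)=7, p(6)=11, p(7)=15, p(8)=22, p(9)=30, p(10)=42, p(11)=56, p(12)=77, p(13)=101, p(14)=135, p(15)=176, p(16)=231, p(17)=297, p(18)=385, p(19)=490, p(20)=627, p(21)=792, p(22)=1002, p(23)=1255, p(24)=1575, p(25)=1958, p(26)=2436, p(27)=3010, p(28)=3718, p(29)=4565.
Final step: p(30) = p(29) + p(28) - p(25) - p(23) + p(18) + p(15) - p(8) - p(4)
= 4565 + 3718 - 1958 - 1255 + 385 + 176 - 22 - 5
= 5604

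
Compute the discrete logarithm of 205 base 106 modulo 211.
61

Baby-step giant-step with step n = ⌈√211⌉ = 15.
Baby steps 106^j mod 211 (j:value) for j=0..14: 0:1, 1:106, 2:53, 3:132, 4:66, 5:33, 6:122, 7:61, 8:136, 9:68, 10:34, 11:17, 12:114, 13:57, 14:134.
Giant-step multiplier: 106^(-15) ≡ 106^(210-15) = 106^195 ≡ 63 (mod 211).
Giant steps γ_i = 205·63^i mod 211: γ_0=205, γ_1=44, γ_2=29, γ_3=139, γ_4=106 (in table at j=1).
x = i·n + j = 4·15 + 1 = 61.
Check: 106^61 ≡ 205 (mod 211).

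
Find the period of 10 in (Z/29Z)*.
28

29 is prime, so ord(10) divides φ(29) = 28.
Divisors of 28: 1, 2, 4, 7, 14, 28.
Repeated squaring: 10^1 ≡ 10, 10^2 ≡ 13, 10^4 ≡ 24, 10^8 ≡ 25, 10^16 ≡ 16 (mod 29).
Test 10^d mod 29 for each divisor d in increasing order:
10^1 ≡ 10
10^2 ≡ 13
10^4 ≡ 24
10^7 = 10^4·10^2·10^1 ≡ 17
10^14 = 10^8·10^4·10^2 ≡ 28
10^28 = 10^16·10^8·10^4 ≡ 1  ← first divisor giving 1
The order is 28.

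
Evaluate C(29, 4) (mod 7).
0

Using Lucas' theorem:
Write n=29 and k=4 in base 7:
n in base 7: [4, 1]
k in base 7: [0, 4]
C(29,4) mod 7 = ∏ C(n_i, k_i) mod 7
Digit binomials (mod 7): C(4,0) = 1; C(1,4) = 0 (k_i > n_i)
Product: 1 × 0 = 0 ≡ 0 (mod 7)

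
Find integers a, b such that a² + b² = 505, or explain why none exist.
8² + 21² (a=8, b=21)

Factorization: 505 = 5 × 101
By Fermat: n is sum of two squares iff every prime p ≡ 3 (mod 4) appears to even power.
All primes ≡ 3 (mod 4) appear to even power.
Search a = 0, 1, 2, … for 505 - a² a perfect square: first hit at a = 8: 505 - 64 = 441 = 21².
505 = 8² + 21² = 64 + 441 ✓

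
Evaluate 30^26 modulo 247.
159

Repeated squaring. Binary of 26 = 11010.
30^1 ≡ 30 (mod 247); 30^2 ≡ 159 (mod 247); 30^4 ≡ 87 (mod 247); 30^8 ≡ 159 (mod 247); 30^16 ≡ 87 (mod 247)
30^26 = 30^2 × 30^8 × 30^16 ≡ 159 (mod 247)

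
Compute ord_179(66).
89

179 is prime, so ord(66) divides φ(179) = 178.
Divisors of 178: 1, 2, 89, 178.
Repeated squaring: 66^1 ≡ 66, 66^2 ≡ 60, 66^4 ≡ 20, 66^8 ≡ 42, 66^16 ≡ 153, 66^32 ≡ 139, 66^64 ≡ 168, 66^128 ≡ 121 (mod 179).
Test 66^d mod 179 for each divisor d in increasing order:
66^1 ≡ 66
66^2 ≡ 60
66^89 = 66^64·66^16·66^8·66^1 ≡ 1  ← first divisor giving 1
The order is 89.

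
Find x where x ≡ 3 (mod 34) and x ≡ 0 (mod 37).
37

Using Chinese Remainder Theorem:
M = 34 × 37 = 1258
M1 = 37, M2 = 34
y1 = 37^(-1) mod 34 = 23
y2 = 34^(-1) mod 37 = 12
x = (3×37×23 + 0×34×12) mod 1258 = 37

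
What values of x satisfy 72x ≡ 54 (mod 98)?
x ≡ 13 (mod 49)

gcd(72, 98) = 2, which divides 54, so solutions exist.
Divide through by 2: 36x ≡ 27 (mod 49).
Find 36^(-1) mod 49 by the extended Euclidean algorithm:
49 = 1 × 36 + 13  ⟹  13 = (1)·49 + (-1)·36
36 = 2 × 13 + 10  ⟹  10 = (-2)·49 + (3)·36
13 = 1 × 10 + 3  ⟹  3 = (3)·49 + (-4)·36
10 = 3 × 3 + 1  ⟹  1 = (-11)·49 + (15)·36
So (15)·36 ≡ 1 (mod 49), i.e. 36^(-1) ≡ 15 (mod 49).
x ≡ 15 × 27 = 405 ≡ 13 (mod 49).
Check: 72 × 13 = 936 ≡ 54 (mod 98).
x ≡ 13 (mod 49), giving 2 solutions mod 98.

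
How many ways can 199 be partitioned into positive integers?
3646072432125

p(n) counts ways to write n as a sum of positive integers (order ignored).
Euler's pentagonal recurrence: p(k) = p(k-1) + p(k-2) - p(k-5) - p(k-7) + p(k-12) + p(k-15) - ... (offsets j(3j∓1)/2, signs ++--, p(0)=1, p(<0)=0).
DP table for k = 0..198: p(0)=1, p(1)=1, p(2)=2, p(3)=3, p(4)=5, p(5)=7, p(6)=11, p(7)=15, p(8)=22, p(9)=30, p(10)=42, p(11)=56, p(12)=77, p(13)=101, p(14)=135, p(15)=176, p(16)=231, p(17)=297, p(18)=385, p(19)=490, p(20)=627, p(21)=792, p(22)=1002, p(23)=1255, p(24)=1575, p(25)=1958, p(26)=2436, p(27)=3010, p(28)=3718, p(29)=4565, p(30)=5604, p(31)=6842, p(32)=8349, p(33)=10143, p(34)=12310, p(35)=14883, p(36)=17977, p(37)=21637, p(38)=26015, p(39)=31185, p(40)=37338, p(41)=44583, p(42)=53174, p(43)=63261, p(44)=75175, p(45)=89134, p(46)=105558, p(47)=124754, p(48)=147273, p(49)=173525, p(50)=204226, p(51)=239943, p(52)=281589, p(53)=329931, p(54)=386155, p(55)=451276, p(56)=526823, p(57)=614154, p(58)=715220, p(59)=831820, p(60)=966467, p(61)=1121505, p(62)=1300156, p(63)=1505499, p(64)=1741630, p(65)=2012558, p(66)=2323520, p(67)=2679689, p(68)=3087735, p(69)=3554345, p(70)=4087968, p(71)=4697205, p(72)=5392783, p(73)=6185689, p(74)=7089500, p(75)=8118264, p(76)=9289091, p(77)=10619863, p(78)=12132164, p(79)=13848650, p(80)=15796476, p(81)=18004327, p(82)=20506255, p(83)=23338469, p(84)=26543660, p(85)=30167357, p(86)=34262962, p(87)=38887673, p(88)=44108109, p(89)=49995925, p(90)=56634173, p(91)=64112359, p(92)=72533807, p(93)=82010177, p(94)=92669720, p(95)=104651419, p(96)=118114304, p(97)=133230930, p(98)=150198136, p(99)=169229875, p(100)=190569292, p(101)=214481126, p(102)=241265379, p(103)=271248950, p(104)=304801365, p(105)=342325709, p(106)=384276336, p(107)=431149389, p(108)=483502844, p(109)=541946240, p(110)=607163746, p(111)=679903203, p(112)=761002156, p(113)=851376628, p(114)=952050665, p(115)=1064144451, p(116)=1188908248, p(117)=1327710076, p(118)=1482074143, p(119)=1653668665, p(120)=1844349560, p(121)=2056148051, p(122)=2291320912, p(123)=2552338241, p(124)=2841940500, p(125)=3163127352, p(126)=3519222692, p(127)=3913864295, p(128)=4351078600, p(129)=4835271870, p(130)=5371315400, p(131)=5964539504, p(132)=6620830889, p(133)=7346629512, p(134)=8149040695, p(135)=9035836076, p(136)=10015581680, p(137)=11097645016, p(138)=12292341831, p(139)=13610949895, p(140)=15065878135, p(141)=16670689208, p(142)=18440293320, p(143)=20390982757, p(144)=22540654445, p(145)=24908858009, p(146)=27517052599, p(147)=30388671978, p(148)=33549419497, p(149)=37027355200, p(150)=40853235313, p(151)=45060624582, p(152)=49686288421, p(153)=54770336324, p(154)=60356673280, p(155)=66493182097, p(156)=73232243759, p(157)=80630964769, p(158)=88751778802, p(159)=97662728555, p(160)=107438159466, p(161)=118159068427, p(162)=129913904637, p(163)=142798995930, p(164)=156919475295, p(165)=172389800255, p(166)=189334822579, p(167)=207890420102, p(168)=228204732751, p(169)=250438925115, p(170)=274768617130, p(171)=301384802048, p(172)=330495499613, p(173)=362326859895, p(174)=397125074750, p(175)=435157697830, p(176)=476715857290, p(177)=522115831195, p(178)=571701605655, p(179)=625846753120, p(180)=684957390936, p(181)=749474411781, p(182)=819876908323, p(183)=896684817527, p(184)=980462880430, p(185)=1071823774337, p(186)=1171432692373, p(187)=1280011042268, p(188)=1398341745571, p(189)=1527273599625, p(190)=1667727404093, p(191)=1820701100652, p(192)=1987276856363, p(193)=2168627105469, p(194)=2366022741845, p(195)=2580840212973, p(196)=2814570987591, p(197)=3068829878530, p(198)=3345365983698.
Final step: p(199) = p(198) + p(197) - p(194) - p(192) + p(187) + p(184) - p(177) - p(173) + p(164) + p(159) - p(148) - p(142) + p(129) + p(122) - p(107) - p(99) + p(82) + p(73) - p(54) - p(44) + p(23) + p(12)
= 3345365983698 + 3068829878530 - 2366022741845 - 1987276856363 + 1280011042268 + 980462880430 - 522115831195 - 362326859895 + 156919475295 + 97662728555 - 33549419497 - 18440293320 + 4835271870 + 2291320912 - 431149389 - 169229875 + 20506255 + 6185689 - 386155 - 75175 + 1255 + 77
= 3646072432125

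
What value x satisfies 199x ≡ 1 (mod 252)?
19

gcd(199, 252) = 1, so the inverse exists.
Extended Euclidean algorithm on (252, 199):
252 = 1 × 199 + 53  ⟹  53 = (1)·252 + (-1)·199
199 = 3 × 53 + 40  ⟹  40 = (-3)·252 + (4)·199
53 = 1 × 40 + 13  ⟹  13 = (4)·252 + (-5)·199
40 = 3 × 13 + 1  ⟹  1 = (-15)·252 + (19)·199
So (19)·199 ≡ 1 (mod 252), i.e. 199^(-1) ≡ 19 (mod 252).
Check: 199 × 19 = 3781 ≡ 1 (mod 252)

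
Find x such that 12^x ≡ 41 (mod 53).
27

Baby-step giant-step with step n = ⌈√53⌉ = 8.
Baby steps 12^j mod 53 (j:value) for j=0..7: 0:1, 1:12, 2:38, 3:32, 4:13, 5:50, 6:17, 7:45.
Giant-step multiplier: 12^(-8) ≡ 12^(52-8) = 12^44 ≡ 16 (mod 53).
Giant steps γ_i = 41·16^i mod 53: γ_0=41, γ_1=20, γ_2=2, γ_3=32 (in table at j=3).
x = i·n + j = 3·8 + 3 = 27.
Check: 12^27 ≡ 41 (mod 53).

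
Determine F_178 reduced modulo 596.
471

Matrix identity: Q^n = [[F_(n+1), F_n], [F_n, F_(n-1)]] with Q = [[1,1],[1,0]].
n = 178 = 10110010₂. Square-and-multiply, entries mod 596:
Q^1 = [[1,1],[1,0]]
Q^2 = (Q^1)² = [[2,1],[1,1]]
Q^5 = (Q^2)²·Q = [[8,5],[5,3]]
Q^11 = (Q^5)²·Q = [[144,89],[89,55]]
Q^22 = (Q^11)² = [[49,427],[427,218]]
Q^44 = (Q^22)² = [[566,173],[173,393]]
Q^89 = (Q^44)²·Q = [[56,433],[433,219]]
Q^178 = (Q^89)² = [[501,471],[471,30]]
F_178 mod 596 = Q^178[0][1] = 471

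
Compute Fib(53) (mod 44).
13

Matrix identity: Q^n = [[F_(n+1), F_n], [F_n, F_(n-1)]] with Q = [[1,1],[1,0]].
n = 53 = 110101₂. Square-and-multiply, entries mod 44:
Q^1 = [[1,1],[1,0]]
Q^3 = (Q^1)²·Q = [[3,2],[2,1]]
Q^6 = (Q^3)² = [[13,8],[8,5]]
Q^13 = (Q^6)²·Q = [[25,13],[13,12]]
Q^26 = (Q^13)² = [[2,41],[41,5]]
Q^53 = (Q^26)²·Q = [[36,13],[13,23]]
F_53 mod 44 = Q^53[0][1] = 13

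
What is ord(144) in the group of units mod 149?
74

149 is prime, so ord(144) divides φ(149) = 148.
Divisors of 148: 1, 2, 4, 37, 74, 148.
Repeated squaring: 144^1 ≡ 144, 144^2 ≡ 25, 144^4 ≡ 29, 144^8 ≡ 96, 144^16 ≡ 127, 144^32 ≡ 37, 144^64 ≡ 28, 144^128 ≡ 39 (mod 149).
Test 144^d mod 149 for each divisor d in increasing order:
144^1 ≡ 144
144^2 ≡ 25
144^4 ≡ 29
144^37 = 144^32·144^4·144^1 ≡ 148
144^74 = 144^64·144^8·144^2 ≡ 1  ← first divisor giving 1
The order is 74.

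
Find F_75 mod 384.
194

Matrix identity: Q^n = [[F_(n+1), F_n], [F_n, F_(n-1)]] with Q = [[1,1],[1,0]].
n = 75 = 1001011₂. Square-and-multiply, entries mod 384:
Q^1 = [[1,1],[1,0]]
Q^2 = (Q^1)² = [[2,1],[1,1]]
Q^4 = (Q^2)² = [[5,3],[3,2]]
Q^9 = (Q^4)²·Q = [[55,34],[34,21]]
Q^18 = (Q^9)² = [[341,280],[280,61]]
Q^37 = (Q^18)²·Q = [[41,377],[377,48]]
Q^75 = (Q^37)²·Q = [[339,194],[194,145]]
F_75 mod 384 = Q^75[0][1] = 194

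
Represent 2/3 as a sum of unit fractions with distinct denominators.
1/2 + 1/6

Greedy algorithm:
2/3: ceiling(3/2) = 2, use 1/2
1/6: ceiling(6/1) = 6, use 1/6
Result: 2/3 = 1/2 + 1/6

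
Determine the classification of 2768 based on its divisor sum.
deficient

Proper divisors of 2768: sum = 1 + 2 + 4 + 8 + 16 + 173 + 346 + 692 + 1384 = 2626
Since 2626 < 2768, 2768 is deficient.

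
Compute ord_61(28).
20

61 is prime, so ord(28) divides φ(61) = 60.
Divisors of 60: 1, 2, 3, 4, 5, 6, 10, 12, 15, 20, 30, 60.
Repeated squaring: 28^1 ≡ 28, 28^2 ≡ 52, 28^4 ≡ 20, 28^8 ≡ 34, 28^16 ≡ 58, 28^32 ≡ 9 (mod 61).
Test 28^d mod 61 for each divisor d in increasing order:
28^1 ≡ 28
28^2 ≡ 52
28^3 = 28^2·28^1 ≡ 53
28^4 ≡ 20
28^5 = 28^4·28^1 ≡ 11
28^6 = 28^4·28^2 ≡ 3
28^10 = 28^8·28^2 ≡ 60
28^12 = 28^8·28^4 ≡ 9
28^15 = 28^8·28^4·28^2·28^1 ≡ 50
28^20 = 28^16·28^4 ≡ 1  ← first divisor giving 1
The order is 20.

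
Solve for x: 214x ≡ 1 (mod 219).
175

gcd(214, 219) = 1, so the inverse exists.
Extended Euclidean algorithm on (219, 214):
219 = 1 × 214 + 5  ⟹  5 = (1)·219 + (-1)·214
214 = 42 × 5 + 4  ⟹  4 = (-42)·219 + (43)·214
5 = 1 × 4 + 1  ⟹  1 = (43)·219 + (-44)·214
So (-44)·214 ≡ 1 (mod 219), i.e. 214^(-1) ≡ -44 ≡ 175 (mod 219).
Check: 214 × 175 = 37450 ≡ 1 (mod 219)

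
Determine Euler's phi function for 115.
88

115 = 5 × 23
φ(n) = n × ∏(1 - 1/p) for each prime p dividing n
φ(115) = 115 × (1 - 1/5) × (1 - 1/23) = 88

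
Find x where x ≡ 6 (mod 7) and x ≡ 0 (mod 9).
27

Using Chinese Remainder Theorem:
M = 7 × 9 = 63
M1 = 9, M2 = 7
y1 = 9^(-1) mod 7 = 4
y2 = 7^(-1) mod 9 = 4
x = (6×9×4 + 0×7×4) mod 63 = 27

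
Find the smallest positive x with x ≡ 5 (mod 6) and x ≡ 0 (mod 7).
35

Using Chinese Remainder Theorem:
M = 6 × 7 = 42
M1 = 7, M2 = 6
y1 = 7^(-1) mod 6 = 1
y2 = 6^(-1) mod 7 = 6
x = (5×7×1 + 0×6×6) mod 42 = 35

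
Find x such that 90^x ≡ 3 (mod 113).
97

Baby-step giant-step with step n = ⌈√113⌉ = 11.
Baby steps 90^j mod 113 (j:value) for j=0..10: 0:1, 1:90, 2:77, 3:37, 4:53, 5:24, 6:13, 7:40, 8:97, 9:29, 10:11.
Giant-step multiplier: 90^(-11) ≡ 90^(112-11) = 90^101 ≡ 46 (mod 113).
Giant steps γ_i = 3·46^i mod 113: γ_0=3, γ_1=25, γ_2=20, γ_3=16, γ_4=58, γ_5=69, γ_6=10, γ_7=8, γ_8=29 (in table at j=9).
x = i·n + j = 8·11 + 9 = 97.
Check: 90^97 ≡ 3 (mod 113).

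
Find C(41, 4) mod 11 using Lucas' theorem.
4

Using Lucas' theorem:
Write n=41 and k=4 in base 11:
n in base 11: [3, 8]
k in base 11: [0, 4]
C(41,4) mod 11 = ∏ C(n_i, k_i) mod 11
Digit binomials (mod 11): C(3,0) = 1; C(8,4) = 70 ≡ 4
Product: 1 × 4 = 4 ≡ 4 (mod 11)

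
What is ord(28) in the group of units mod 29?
2

29 is prime, so ord(28) divides φ(29) = 28.
Divisors of 28: 1, 2, 4, 7, 14, 28.
Repeated squaring: 28^1 ≡ 28, 28^2 ≡ 1, 28^4 ≡ 1, 28^8 ≡ 1, 28^16 ≡ 1 (mod 29).
Test 28^d mod 29 for each divisor d in increasing order:
28^1 ≡ 28
28^2 ≡ 1  ← first divisor giving 1
The order is 2.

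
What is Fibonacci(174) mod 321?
8

Matrix identity: Q^n = [[F_(n+1), F_n], [F_n, F_(n-1)]] with Q = [[1,1],[1,0]].
n = 174 = 10101110₂. Square-and-multiply, entries mod 321:
Q^1 = [[1,1],[1,0]]
Q^2 = (Q^1)² = [[2,1],[1,1]]
Q^5 = (Q^2)²·Q = [[8,5],[5,3]]
Q^10 = (Q^5)² = [[89,55],[55,34]]
Q^21 = (Q^10)²·Q = [[56,32],[32,24]]
Q^43 = (Q^21)²·Q = [[300,308],[308,313]]
Q^87 = (Q^43)²·Q = [[24,289],[289,56]]
Q^174 = (Q^87)² = [[316,8],[8,308]]
F_174 mod 321 = Q^174[0][1] = 8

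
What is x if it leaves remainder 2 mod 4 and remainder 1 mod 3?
10

Using Chinese Remainder Theorem:
M = 4 × 3 = 12
M1 = 3, M2 = 4
y1 = 3^(-1) mod 4 = 3
y2 = 4^(-1) mod 3 = 1
x = (2×3×3 + 1×4×1) mod 12 = 10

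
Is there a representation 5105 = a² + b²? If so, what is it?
8² + 71² (a=8, b=71)

Factorization: 5105 = 5 × 1021
By Fermat: n is sum of two squares iff every prime p ≡ 3 (mod 4) appears to even power.
All primes ≡ 3 (mod 4) appear to even power.
Search a = 0, 1, 2, … for 5105 - a² a perfect square: first hit at a = 8: 5105 - 64 = 5041 = 71².
5105 = 8² + 71² = 64 + 5041 ✓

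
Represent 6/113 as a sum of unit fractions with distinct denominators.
1/19 + 1/2147

Greedy algorithm:
6/113: ceiling(113/6) = 19, use 1/19
1/2147: ceiling(2147/1) = 2147, use 1/2147
Result: 6/113 = 1/19 + 1/2147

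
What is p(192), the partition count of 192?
1987276856363

p(n) counts ways to write n as a sum of positive integers (order ignored).
Euler's pentagonal recurrence: p(k) = p(k-1) + p(k-2) - p(k-5) - p(k-7) + p(k-12) + p(k-15) - ... (offsets j(3j∓1)/2, signs ++--, p(0)=1, p(<0)=0).
DP table for k = 0..191: p(0)=1, p(1)=1, p(2)=2, p(3)=3, p(4)=5, p(5)=7, p(6)=11, p(7)=15, p(8)=22, p(9)=30, p(10)=42, p(11)=56, p(12)=77, p(13)=101, p(14)=135, p(15)=176, p(16)=231, p(17)=297, p(18)=385, p(19)=490, p(20)=627, p(21)=792, p(22)=1002, p(23)=1255, p(24)=1575, p(25)=1958, p(26)=2436, p(27)=3010, p(28)=3718, p(29)=4565, p(30)=5604, p(31)=6842, p(32)=8349, p(33)=10143, p(34)=12310, p(35)=14883, p(36)=17977, p(37)=21637, p(38)=26015, p(39)=31185, p(40)=37338, p(41)=44583, p(42)=53174, p(43)=63261, p(44)=75175, p(45)=89134, p(46)=105558, p(47)=124754, p(48)=147273, p(49)=173525, p(50)=204226, p(51)=239943, p(52)=281589, p(53)=329931, p(54)=386155, p(55)=451276, p(56)=526823, p(57)=614154, p(58)=715220, p(59)=831820, p(60)=966467, p(61)=1121505, p(62)=1300156, p(63)=1505499, p(64)=1741630, p(65)=2012558, p(66)=2323520, p(67)=2679689, p(68)=3087735, p(69)=3554345, p(70)=4087968, p(71)=4697205, p(72)=5392783, p(73)=6185689, p(74)=7089500, p(75)=8118264, p(76)=9289091, p(77)=10619863, p(78)=12132164, p(79)=13848650, p(80)=15796476, p(81)=18004327, p(82)=20506255, p(83)=23338469, p(84)=26543660, p(85)=30167357, p(86)=34262962, p(87)=38887673, p(88)=44108109, p(89)=49995925, p(90)=56634173, p(91)=64112359, p(92)=72533807, p(93)=82010177, p(94)=92669720, p(95)=104651419, p(96)=118114304, p(97)=133230930, p(98)=150198136, p(99)=169229875, p(100)=190569292, p(101)=214481126, p(102)=241265379, p(103)=271248950, p(104)=304801365, p(105)=342325709, p(106)=384276336, p(107)=431149389, p(108)=483502844, p(109)=541946240, p(110)=607163746, p(111)=679903203, p(112)=761002156, p(113)=851376628, p(114)=952050665, p(115)=1064144451, p(116)=1188908248, p(117)=1327710076, p(118)=1482074143, p(119)=1653668665, p(120)=1844349560, p(121)=2056148051, p(122)=2291320912, p(123)=2552338241, p(124)=2841940500, p(125)=3163127352, p(126)=3519222692, p(127)=3913864295, p(128)=4351078600, p(129)=4835271870, p(130)=5371315400, p(131)=5964539504, p(132)=6620830889, p(133)=7346629512, p(134)=8149040695, p(135)=9035836076, p(136)=10015581680, p(137)=11097645016, p(138)=12292341831, p(139)=13610949895, p(140)=15065878135, p(141)=16670689208, p(142)=18440293320, p(143)=20390982757, p(144)=22540654445, p(145)=24908858009, p(146)=27517052599, p(147)=30388671978, p(148)=33549419497, p(149)=37027355200, p(150)=40853235313, p(151)=45060624582, p(152)=49686288421, p(153)=54770336324, p(154)=60356673280, p(155)=66493182097, p(156)=73232243759, p(157)=80630964769, p(158)=88751778802, p(159)=97662728555, p(160)=107438159466, p(161)=118159068427, p(162)=129913904637, p(163)=142798995930, p(164)=156919475295, p(165)=172389800255, p(166)=189334822579, p(167)=207890420102, p(168)=228204732751, p(169)=250438925115, p(170)=274768617130, p(171)=301384802048, p(172)=330495499613, p(173)=362326859895, p(174)=397125074750, p(175)=435157697830, p(176)=476715857290, p(177)=522115831195, p(178)=571701605655, p(179)=625846753120, p(180)=684957390936, p(181)=749474411781, p(182)=819876908323, p(183)=896684817527, p(184)=980462880430, p(185)=1071823774337, p(186)=1171432692373, p(187)=1280011042268, p(188)=1398341745571, p(189)=1527273599625, p(190)=1667727404093, p(191)=1820701100652.
Final step: p(192) = p(191) + p(190) - p(187) - p(185) + p(180) + p(177) - p(170) - p(166) + p(157) + p(152) - p(141) - p(135) + p(122) + p(115) - p(100) - p(92) + p(75) + p(66) - p(47) - p(37) + p(16) + p(5)
= 1820701100652 + 1667727404093 - 1280011042268 - 1071823774337 + 684957390936 + 522115831195 - 274768617130 - 189334822579 + 80630964769 + 49686288421 - 16670689208 - 9035836076 + 2291320912 + 1064144451 - 190569292 - 72533807 + 8118264 + 2323520 - 124754 - 21637 + 231 + 7
= 1987276856363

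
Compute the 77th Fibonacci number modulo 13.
0

Matrix identity: Q^n = [[F_(n+1), F_n], [F_n, F_(n-1)]] with Q = [[1,1],[1,0]].
n = 77 = 1001101₂. Square-and-multiply, entries mod 13:
Q^1 = [[1,1],[1,0]]
Q^2 = (Q^1)² = [[2,1],[1,1]]
Q^4 = (Q^2)² = [[5,3],[3,2]]
Q^9 = (Q^4)²·Q = [[3,8],[8,8]]
Q^19 = (Q^9)²·Q = [[5,8],[8,10]]
Q^38 = (Q^19)² = [[11,3],[3,8]]
Q^77 = (Q^38)²·Q = [[5,0],[0,5]]
F_77 mod 13 = Q^77[0][1] = 0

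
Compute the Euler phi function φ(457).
456

457 = 457
φ(n) = n × ∏(1 - 1/p) for each prime p dividing n
φ(457) = 457 × (1 - 1/457) = 456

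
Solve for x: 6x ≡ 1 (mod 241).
201

gcd(6, 241) = 1, so the inverse exists.
Extended Euclidean algorithm on (241, 6):
241 = 40 × 6 + 1  ⟹  1 = (1)·241 + (-40)·6
So (-40)·6 ≡ 1 (mod 241), i.e. 6^(-1) ≡ -40 ≡ 201 (mod 241).
Check: 6 × 201 = 1206 ≡ 1 (mod 241)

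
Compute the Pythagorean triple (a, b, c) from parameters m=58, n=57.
(115, 6612, 6613)

Euclid's formula: a = m² - n², b = 2mn, c = m² + n²
m = 58, n = 57
a = 58² - 57² = 3364 - 3249 = 115
b = 2 × 58 × 57 = 6612
c = 58² + 57² = 3364 + 3249 = 6613
Verification: 115² + 6612² = 13225 + 43718544 = 43731769 = 6613² ✓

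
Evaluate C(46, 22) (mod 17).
3

Using Lucas' theorem:
Write n=46 and k=22 in base 17:
n in base 17: [2, 12]
k in base 17: [1, 5]
C(46,22) mod 17 = ∏ C(n_i, k_i) mod 17
Digit binomials (mod 17): C(2,1) = 2; C(12,5) = 792 ≡ 10
Product: 2 × 10 = 20 ≡ 3 (mod 17)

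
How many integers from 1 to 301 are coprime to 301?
252

301 = 7 × 43
φ(n) = n × ∏(1 - 1/p) for each prime p dividing n
φ(301) = 301 × (1 - 1/7) × (1 - 1/43) = 252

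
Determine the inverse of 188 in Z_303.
137

gcd(188, 303) = 1, so the inverse exists.
Extended Euclidean algorithm on (303, 188):
303 = 1 × 188 + 115  ⟹  115 = (1)·303 + (-1)·188
188 = 1 × 115 + 73  ⟹  73 = (-1)·303 + (2)·188
115 = 1 × 73 + 42  ⟹  42 = (2)·303 + (-3)·188
73 = 1 × 42 + 31  ⟹  31 = (-3)·303 + (5)·188
42 = 1 × 31 + 11  ⟹  11 = (5)·303 + (-8)·188
31 = 2 × 11 + 9  ⟹  9 = (-13)·303 + (21)·188
11 = 1 × 9 + 2  ⟹  2 = (18)·303 + (-29)·188
9 = 4 × 2 + 1  ⟹  1 = (-85)·303 + (137)·188
So (137)·188 ≡ 1 (mod 303), i.e. 188^(-1) ≡ 137 (mod 303).
Check: 188 × 137 = 25756 ≡ 1 (mod 303)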